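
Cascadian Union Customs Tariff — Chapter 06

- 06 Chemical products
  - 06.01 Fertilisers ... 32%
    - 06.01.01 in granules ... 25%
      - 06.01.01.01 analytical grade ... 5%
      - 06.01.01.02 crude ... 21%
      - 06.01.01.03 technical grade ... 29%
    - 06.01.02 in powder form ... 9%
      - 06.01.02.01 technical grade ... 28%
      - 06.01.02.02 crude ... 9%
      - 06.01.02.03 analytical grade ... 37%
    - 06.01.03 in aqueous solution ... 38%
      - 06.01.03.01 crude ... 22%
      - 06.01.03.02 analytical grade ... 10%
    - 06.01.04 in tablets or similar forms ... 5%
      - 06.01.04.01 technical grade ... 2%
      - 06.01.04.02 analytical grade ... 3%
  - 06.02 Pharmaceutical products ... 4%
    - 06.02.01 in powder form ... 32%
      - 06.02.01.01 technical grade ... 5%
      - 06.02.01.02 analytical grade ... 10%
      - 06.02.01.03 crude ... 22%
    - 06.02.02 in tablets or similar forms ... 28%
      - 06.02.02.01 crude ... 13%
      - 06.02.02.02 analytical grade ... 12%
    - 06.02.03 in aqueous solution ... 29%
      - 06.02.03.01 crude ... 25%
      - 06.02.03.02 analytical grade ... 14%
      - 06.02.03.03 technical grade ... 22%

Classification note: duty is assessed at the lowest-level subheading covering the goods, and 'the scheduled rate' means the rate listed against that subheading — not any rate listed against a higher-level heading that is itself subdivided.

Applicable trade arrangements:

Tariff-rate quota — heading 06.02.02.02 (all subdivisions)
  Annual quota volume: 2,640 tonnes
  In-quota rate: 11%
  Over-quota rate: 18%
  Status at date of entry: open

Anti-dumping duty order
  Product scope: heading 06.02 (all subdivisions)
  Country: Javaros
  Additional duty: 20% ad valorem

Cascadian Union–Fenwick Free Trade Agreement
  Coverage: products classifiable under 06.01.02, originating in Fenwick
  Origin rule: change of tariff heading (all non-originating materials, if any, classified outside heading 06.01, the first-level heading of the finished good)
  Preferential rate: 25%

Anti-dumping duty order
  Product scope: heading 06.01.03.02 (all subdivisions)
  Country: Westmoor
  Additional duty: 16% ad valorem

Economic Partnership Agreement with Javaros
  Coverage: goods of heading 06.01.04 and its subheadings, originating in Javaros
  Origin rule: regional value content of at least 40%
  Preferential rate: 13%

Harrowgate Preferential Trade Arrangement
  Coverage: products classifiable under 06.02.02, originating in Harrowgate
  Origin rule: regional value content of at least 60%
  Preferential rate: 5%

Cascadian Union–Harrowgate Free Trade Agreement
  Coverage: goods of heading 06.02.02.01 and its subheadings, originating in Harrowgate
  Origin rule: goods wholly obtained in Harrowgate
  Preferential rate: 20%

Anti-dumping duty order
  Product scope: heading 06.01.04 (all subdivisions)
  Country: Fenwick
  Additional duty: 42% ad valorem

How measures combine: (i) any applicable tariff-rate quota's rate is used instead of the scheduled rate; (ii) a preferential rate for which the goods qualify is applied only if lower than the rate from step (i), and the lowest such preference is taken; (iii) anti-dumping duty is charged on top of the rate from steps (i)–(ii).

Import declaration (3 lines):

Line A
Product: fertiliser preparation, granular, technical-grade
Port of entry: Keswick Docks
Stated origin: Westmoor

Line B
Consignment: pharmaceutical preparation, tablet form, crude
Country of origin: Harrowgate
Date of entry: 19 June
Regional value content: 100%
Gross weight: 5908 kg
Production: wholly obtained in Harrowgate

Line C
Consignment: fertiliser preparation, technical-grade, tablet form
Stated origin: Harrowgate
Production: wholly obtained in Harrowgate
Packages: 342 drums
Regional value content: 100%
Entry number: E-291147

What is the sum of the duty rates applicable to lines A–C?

Line A: fertiliser → 06.01; granular → 06.01.01; technical-grade → 06.01.01.03. Scheduled 29%. No special measure applies. → 29%.
Line B: pharmaceutical → 06.02; tablet form → 06.02.02; crude → 06.02.02.01. Scheduled 13%. Harrowgate agreement on 06.02.02: RVC ≥ 60% → 5% available; Harrowgate agreement on 06.02.02.01: wholly obtained → 20% available; preferential 5%. → 5%.
Line C: fertiliser → 06.01; tablet form → 06.01.04; technical-grade → 06.01.04.01. Scheduled 2%. Harrowgate agreement on 06.02.02: 06.01.04.01 not covered; Harrowgate agreement on 06.02.02.01: 06.01.04.01 not covered. → 2%.
Sum: 29% + 5% + 2% = 36%.

36%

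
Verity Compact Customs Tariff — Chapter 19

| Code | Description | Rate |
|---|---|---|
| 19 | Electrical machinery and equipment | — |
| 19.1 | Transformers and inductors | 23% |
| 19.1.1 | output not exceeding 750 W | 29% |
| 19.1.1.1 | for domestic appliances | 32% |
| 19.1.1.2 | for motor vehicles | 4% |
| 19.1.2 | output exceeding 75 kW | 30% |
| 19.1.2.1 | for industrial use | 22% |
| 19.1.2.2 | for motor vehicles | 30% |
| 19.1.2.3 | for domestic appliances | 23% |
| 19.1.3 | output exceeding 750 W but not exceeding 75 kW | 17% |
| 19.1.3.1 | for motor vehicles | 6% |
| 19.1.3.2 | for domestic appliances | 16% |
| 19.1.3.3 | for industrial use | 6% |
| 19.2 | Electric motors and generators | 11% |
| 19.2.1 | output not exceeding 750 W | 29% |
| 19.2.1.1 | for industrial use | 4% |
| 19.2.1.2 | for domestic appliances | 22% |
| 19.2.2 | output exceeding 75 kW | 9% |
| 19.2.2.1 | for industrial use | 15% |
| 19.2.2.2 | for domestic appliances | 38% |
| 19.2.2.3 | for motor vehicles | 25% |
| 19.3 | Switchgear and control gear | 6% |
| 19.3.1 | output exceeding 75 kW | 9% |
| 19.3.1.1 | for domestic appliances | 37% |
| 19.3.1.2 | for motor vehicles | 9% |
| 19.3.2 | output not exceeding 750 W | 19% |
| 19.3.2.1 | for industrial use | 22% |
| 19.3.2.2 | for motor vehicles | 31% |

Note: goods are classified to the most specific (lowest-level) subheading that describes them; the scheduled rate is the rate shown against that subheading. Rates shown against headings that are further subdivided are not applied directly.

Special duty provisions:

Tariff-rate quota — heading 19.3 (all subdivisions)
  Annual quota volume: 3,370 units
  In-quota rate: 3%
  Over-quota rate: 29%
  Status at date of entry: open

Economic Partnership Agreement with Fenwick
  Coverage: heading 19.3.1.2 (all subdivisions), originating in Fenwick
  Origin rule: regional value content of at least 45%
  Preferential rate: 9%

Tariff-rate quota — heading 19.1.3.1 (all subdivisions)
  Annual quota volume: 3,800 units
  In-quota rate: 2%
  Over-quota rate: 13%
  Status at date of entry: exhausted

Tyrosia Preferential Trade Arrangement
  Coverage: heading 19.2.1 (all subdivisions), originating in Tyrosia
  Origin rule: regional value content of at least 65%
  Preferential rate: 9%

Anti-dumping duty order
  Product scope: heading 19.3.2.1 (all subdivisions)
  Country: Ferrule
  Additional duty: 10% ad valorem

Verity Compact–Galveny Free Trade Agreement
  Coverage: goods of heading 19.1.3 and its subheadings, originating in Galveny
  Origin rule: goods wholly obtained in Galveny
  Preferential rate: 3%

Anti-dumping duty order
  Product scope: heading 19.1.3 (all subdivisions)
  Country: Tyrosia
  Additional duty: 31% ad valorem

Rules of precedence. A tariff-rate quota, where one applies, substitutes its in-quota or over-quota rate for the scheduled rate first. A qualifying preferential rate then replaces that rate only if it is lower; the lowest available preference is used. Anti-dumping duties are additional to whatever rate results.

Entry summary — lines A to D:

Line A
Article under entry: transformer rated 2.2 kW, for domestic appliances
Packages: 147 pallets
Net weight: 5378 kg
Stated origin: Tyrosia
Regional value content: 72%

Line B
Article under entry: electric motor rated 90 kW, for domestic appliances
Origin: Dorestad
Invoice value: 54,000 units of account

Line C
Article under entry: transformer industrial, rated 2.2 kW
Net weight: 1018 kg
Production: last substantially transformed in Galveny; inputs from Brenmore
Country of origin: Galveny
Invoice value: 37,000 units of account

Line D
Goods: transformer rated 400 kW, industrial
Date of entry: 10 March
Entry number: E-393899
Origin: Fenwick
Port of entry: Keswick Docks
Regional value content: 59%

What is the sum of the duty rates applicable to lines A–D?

113%

Line A: transformer → 19.1; rated 2.2 kW → 19.1.3; for domestic appliances → 19.1.3.2. Scheduled 16%. Tyrosia agreement on 19.2.1: 19.1.3.2 not covered; anti-dumping (Tyrosia, 19.1.3): +31%; total 16% + 31% = 47%. → 47%.
Line B: electric motor → 19.2; rated 90 kW → 19.2.2; for domestic appliances → 19.2.2.2. Scheduled 38%. No special measure applies. → 38%.
Line C: transformer → 19.1; rated 2.2 kW → 19.1.3; industrial → 19.1.3.3. Scheduled 6%. Galveny agreement on 19.1.3: not wholly obtained. → 6%.
Line D: transformer → 19.1; rated 400 kW → 19.1.2; industrial → 19.1.2.1. Scheduled 22%. Fenwick agreement on 19.3.1.2: 19.1.2.1 not covered. → 22%.
Sum: 47% + 38% + 6% + 22% = 113%.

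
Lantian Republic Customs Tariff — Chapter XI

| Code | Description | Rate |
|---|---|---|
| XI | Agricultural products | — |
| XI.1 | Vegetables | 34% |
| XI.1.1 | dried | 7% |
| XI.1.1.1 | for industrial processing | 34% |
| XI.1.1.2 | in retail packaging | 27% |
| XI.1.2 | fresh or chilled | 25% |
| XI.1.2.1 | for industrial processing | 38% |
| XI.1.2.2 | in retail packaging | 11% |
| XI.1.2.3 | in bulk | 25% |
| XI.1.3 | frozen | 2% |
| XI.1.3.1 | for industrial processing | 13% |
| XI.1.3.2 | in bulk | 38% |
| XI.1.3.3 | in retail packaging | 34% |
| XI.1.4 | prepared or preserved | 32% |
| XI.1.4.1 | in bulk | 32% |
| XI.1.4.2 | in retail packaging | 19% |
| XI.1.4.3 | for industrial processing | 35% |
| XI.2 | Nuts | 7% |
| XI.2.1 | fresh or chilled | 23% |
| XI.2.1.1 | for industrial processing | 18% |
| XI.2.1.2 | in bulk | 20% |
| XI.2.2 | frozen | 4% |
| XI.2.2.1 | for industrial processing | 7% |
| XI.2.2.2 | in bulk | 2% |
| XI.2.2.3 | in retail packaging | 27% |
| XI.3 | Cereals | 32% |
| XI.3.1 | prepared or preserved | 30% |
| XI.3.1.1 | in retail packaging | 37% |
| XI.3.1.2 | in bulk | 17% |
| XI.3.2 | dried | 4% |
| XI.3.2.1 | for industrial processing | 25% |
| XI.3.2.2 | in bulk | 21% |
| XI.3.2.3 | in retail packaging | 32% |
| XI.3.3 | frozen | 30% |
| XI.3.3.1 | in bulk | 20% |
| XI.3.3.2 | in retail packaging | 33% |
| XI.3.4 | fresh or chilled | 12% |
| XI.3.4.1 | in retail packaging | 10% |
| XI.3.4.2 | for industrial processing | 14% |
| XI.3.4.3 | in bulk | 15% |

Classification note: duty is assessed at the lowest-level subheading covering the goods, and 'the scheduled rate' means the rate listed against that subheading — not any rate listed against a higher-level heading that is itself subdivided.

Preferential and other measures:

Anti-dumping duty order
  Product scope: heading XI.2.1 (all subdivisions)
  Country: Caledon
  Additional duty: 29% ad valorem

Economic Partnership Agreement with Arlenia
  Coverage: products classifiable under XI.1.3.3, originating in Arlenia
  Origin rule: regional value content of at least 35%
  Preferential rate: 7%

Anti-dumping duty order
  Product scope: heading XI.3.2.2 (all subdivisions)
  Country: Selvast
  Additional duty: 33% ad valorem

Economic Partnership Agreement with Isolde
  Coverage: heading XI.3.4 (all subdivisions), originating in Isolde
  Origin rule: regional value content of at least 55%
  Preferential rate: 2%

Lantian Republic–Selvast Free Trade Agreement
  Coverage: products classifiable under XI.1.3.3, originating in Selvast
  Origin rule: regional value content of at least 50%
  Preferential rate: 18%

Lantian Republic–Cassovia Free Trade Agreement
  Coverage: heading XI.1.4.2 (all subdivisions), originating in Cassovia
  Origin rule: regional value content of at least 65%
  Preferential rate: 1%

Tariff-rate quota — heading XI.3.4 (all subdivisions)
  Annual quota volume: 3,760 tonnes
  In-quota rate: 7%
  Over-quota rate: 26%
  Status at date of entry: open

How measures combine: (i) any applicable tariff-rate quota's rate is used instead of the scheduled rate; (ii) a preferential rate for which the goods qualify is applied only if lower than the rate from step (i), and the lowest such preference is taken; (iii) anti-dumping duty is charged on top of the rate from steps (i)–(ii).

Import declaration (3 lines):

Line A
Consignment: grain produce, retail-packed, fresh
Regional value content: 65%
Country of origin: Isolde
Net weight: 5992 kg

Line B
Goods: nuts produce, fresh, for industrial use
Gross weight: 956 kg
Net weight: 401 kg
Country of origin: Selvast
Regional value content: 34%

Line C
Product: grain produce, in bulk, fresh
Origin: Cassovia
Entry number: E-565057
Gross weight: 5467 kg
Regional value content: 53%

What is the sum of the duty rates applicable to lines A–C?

Line A: grain → XI.3; fresh → XI.3.4; retail-packed → XI.3.4.1. Scheduled 10%. quota on XI.3.4 open → in-quota 7%; Isolde agreement on XI.3.4: RVC ≥ 55% → 2% available; preferential 2%. → 2%.
Line B: nuts → XI.2; fresh → XI.2.1; for industrial use → XI.2.1.1. Scheduled 18%. Selvast agreement on XI.1.3.3: XI.2.1.1 not covered. → 18%.
Line C: grain → XI.3; fresh → XI.3.4; in bulk → XI.3.4.3. Scheduled 15%. quota on XI.3.4 open → in-quota 7%; Cassovia agreement on XI.1.4.2: XI.3.4.3 not covered. → 7%.
Sum: 2% + 18% + 7% = 27%.

27%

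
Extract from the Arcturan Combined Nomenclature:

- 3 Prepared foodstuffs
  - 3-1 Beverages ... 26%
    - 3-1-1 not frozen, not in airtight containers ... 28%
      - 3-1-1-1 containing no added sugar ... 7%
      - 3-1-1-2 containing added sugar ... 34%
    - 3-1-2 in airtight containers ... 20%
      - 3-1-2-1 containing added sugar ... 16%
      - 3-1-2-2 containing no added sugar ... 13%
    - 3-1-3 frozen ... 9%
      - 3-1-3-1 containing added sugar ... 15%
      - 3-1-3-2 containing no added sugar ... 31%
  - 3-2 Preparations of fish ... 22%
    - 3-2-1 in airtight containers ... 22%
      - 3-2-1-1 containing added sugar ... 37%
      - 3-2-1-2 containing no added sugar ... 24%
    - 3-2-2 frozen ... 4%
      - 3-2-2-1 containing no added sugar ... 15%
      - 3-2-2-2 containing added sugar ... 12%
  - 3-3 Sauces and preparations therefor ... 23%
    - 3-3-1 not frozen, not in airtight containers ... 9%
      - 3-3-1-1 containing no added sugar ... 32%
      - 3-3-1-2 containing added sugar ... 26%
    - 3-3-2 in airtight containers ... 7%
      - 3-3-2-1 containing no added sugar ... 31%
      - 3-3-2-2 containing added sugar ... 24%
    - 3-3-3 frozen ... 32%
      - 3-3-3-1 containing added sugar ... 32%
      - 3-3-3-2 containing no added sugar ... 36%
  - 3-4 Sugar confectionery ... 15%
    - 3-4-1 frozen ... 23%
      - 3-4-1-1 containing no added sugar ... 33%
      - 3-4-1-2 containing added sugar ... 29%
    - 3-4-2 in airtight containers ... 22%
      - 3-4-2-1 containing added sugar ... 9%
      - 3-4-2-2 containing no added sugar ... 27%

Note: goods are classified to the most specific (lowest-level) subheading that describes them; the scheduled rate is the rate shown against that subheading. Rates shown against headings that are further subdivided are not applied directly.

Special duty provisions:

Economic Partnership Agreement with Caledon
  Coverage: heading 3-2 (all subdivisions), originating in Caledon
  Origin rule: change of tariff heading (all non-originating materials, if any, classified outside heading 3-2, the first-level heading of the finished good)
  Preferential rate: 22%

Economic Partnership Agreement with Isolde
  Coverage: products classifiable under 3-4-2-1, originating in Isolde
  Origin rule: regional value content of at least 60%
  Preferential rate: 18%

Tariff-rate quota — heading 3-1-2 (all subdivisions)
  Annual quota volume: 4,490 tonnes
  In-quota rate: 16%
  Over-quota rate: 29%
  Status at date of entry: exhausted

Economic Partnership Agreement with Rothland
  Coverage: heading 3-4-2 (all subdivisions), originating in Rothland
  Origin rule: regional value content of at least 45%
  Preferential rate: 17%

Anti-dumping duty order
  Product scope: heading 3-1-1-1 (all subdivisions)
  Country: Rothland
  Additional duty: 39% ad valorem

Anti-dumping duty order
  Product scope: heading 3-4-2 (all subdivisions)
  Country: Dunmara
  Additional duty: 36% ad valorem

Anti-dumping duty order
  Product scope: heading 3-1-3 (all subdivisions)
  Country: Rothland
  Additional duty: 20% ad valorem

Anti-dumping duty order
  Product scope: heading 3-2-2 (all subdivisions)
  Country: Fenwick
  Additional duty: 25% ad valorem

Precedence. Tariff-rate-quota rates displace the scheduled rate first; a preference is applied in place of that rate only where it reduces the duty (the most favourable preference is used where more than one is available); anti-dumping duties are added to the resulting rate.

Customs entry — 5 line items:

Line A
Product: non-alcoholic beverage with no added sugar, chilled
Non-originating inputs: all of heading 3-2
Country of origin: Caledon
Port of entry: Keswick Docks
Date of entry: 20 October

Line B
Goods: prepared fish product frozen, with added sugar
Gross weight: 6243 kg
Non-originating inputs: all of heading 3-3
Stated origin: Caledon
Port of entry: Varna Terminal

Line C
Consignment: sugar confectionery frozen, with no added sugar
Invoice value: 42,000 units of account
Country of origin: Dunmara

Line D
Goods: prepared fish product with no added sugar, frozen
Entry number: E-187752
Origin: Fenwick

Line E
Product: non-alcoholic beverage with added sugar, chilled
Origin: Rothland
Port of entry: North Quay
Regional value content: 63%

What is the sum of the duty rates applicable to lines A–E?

126%

Line A: non-alcoholic beverage → 3-1; chilled → 3-1-1; with no added sugar → 3-1-1-1. Scheduled 7%. Caledon agreement on 3-2: 3-1-1-1 not covered. → 7%.
Line B: prepared fish product → 3-2; frozen → 3-2-2; with added sugar → 3-2-2-2. Scheduled 12%. Caledon agreement on 3-2: CTH met → 22% available; preference 22% not lower than 12% → no reduction. → 12%.
Line C: sugar confectionery → 3-4; frozen → 3-4-1; with no added sugar → 3-4-1-1. Scheduled 33%. No special measure applies. → 33%.
Line D: prepared fish product → 3-2; frozen → 3-2-2; with no added sugar → 3-2-2-1. Scheduled 15%. anti-dumping (Fenwick, 3-2-2): +25%; total 15% + 25% = 40%. → 40%.
Line E: non-alcoholic beverage → 3-1; chilled → 3-1-1; with added sugar → 3-1-1-2. Scheduled 34%. Rothland agreement on 3-4-2: 3-1-1-2 not covered. → 34%.
Sum: 7% + 12% + 33% + 40% + 34% = 126%.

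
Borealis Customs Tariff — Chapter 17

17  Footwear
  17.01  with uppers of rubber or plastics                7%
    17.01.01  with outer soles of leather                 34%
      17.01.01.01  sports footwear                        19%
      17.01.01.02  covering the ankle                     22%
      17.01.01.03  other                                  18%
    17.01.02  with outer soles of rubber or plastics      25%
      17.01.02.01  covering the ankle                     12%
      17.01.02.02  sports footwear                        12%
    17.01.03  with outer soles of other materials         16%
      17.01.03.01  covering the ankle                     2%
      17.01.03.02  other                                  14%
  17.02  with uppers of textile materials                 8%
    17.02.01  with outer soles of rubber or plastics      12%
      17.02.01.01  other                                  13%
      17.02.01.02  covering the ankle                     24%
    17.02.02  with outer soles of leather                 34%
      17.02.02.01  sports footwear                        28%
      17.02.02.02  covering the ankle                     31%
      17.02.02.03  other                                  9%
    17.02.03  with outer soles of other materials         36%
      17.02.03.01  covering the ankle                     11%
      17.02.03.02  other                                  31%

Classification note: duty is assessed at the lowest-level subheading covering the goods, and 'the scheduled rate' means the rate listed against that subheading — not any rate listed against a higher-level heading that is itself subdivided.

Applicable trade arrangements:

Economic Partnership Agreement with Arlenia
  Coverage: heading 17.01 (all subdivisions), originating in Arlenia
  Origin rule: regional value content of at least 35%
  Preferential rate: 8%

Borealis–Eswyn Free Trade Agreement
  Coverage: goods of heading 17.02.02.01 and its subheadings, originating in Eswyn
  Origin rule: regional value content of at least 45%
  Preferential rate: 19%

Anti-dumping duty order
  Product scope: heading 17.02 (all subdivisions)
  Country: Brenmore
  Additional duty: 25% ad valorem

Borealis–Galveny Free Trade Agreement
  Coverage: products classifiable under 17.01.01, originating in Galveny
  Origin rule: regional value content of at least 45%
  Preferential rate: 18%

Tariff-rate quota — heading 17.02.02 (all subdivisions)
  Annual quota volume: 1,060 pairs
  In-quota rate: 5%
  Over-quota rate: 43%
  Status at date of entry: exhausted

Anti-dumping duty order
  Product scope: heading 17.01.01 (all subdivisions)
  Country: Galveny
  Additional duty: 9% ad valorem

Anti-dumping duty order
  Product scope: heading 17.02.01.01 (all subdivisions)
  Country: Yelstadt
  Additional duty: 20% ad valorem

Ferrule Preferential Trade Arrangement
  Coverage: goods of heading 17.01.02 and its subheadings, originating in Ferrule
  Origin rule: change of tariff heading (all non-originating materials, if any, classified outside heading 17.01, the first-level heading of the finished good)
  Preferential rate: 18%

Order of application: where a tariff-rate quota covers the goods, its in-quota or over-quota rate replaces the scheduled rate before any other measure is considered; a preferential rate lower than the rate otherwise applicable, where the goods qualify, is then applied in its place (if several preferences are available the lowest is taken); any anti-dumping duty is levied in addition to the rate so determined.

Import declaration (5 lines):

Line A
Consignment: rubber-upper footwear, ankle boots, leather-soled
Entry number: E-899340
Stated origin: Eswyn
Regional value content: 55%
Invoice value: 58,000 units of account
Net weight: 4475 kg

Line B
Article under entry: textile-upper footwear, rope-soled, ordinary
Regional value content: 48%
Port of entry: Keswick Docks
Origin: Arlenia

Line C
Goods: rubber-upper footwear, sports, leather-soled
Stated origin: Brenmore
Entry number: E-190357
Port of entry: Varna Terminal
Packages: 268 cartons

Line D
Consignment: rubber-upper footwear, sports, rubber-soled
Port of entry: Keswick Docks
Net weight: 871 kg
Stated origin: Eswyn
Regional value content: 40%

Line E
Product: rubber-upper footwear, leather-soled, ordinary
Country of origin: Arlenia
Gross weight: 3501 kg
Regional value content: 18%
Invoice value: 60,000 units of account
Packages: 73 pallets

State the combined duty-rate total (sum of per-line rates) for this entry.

Line A: rubber-upper → 17.01; leather-soled → 17.01.01; ankle boots → 17.01.01.02. Scheduled 22%. Eswyn agreement on 17.02.02.01: 17.01.01.02 not covered. → 22%.
Line B: textile-upper → 17.02; rope-soled → 17.02.03; ordinary → 17.02.03.02. Scheduled 31%. Arlenia agreement on 17.01: 17.02.03.02 not covered. → 31%.
Line C: rubber-upper → 17.01; leather-soled → 17.01.01; sports → 17.01.01.01. Scheduled 19%. No special measure applies. → 19%.
Line D: rubber-upper → 17.01; rubber-soled → 17.01.02; sports → 17.01.02.02. Scheduled 12%. Eswyn agreement on 17.02.02.01: 17.01.02.02 not covered. → 12%.
Line E: rubber-upper → 17.01; leather-soled → 17.01.01; ordinary → 17.01.01.03. Scheduled 18%. Arlenia agreement on 17.01: RVC < 35%. → 18%.
Sum: 22% + 31% + 19% + 12% + 18% = 102%.

102%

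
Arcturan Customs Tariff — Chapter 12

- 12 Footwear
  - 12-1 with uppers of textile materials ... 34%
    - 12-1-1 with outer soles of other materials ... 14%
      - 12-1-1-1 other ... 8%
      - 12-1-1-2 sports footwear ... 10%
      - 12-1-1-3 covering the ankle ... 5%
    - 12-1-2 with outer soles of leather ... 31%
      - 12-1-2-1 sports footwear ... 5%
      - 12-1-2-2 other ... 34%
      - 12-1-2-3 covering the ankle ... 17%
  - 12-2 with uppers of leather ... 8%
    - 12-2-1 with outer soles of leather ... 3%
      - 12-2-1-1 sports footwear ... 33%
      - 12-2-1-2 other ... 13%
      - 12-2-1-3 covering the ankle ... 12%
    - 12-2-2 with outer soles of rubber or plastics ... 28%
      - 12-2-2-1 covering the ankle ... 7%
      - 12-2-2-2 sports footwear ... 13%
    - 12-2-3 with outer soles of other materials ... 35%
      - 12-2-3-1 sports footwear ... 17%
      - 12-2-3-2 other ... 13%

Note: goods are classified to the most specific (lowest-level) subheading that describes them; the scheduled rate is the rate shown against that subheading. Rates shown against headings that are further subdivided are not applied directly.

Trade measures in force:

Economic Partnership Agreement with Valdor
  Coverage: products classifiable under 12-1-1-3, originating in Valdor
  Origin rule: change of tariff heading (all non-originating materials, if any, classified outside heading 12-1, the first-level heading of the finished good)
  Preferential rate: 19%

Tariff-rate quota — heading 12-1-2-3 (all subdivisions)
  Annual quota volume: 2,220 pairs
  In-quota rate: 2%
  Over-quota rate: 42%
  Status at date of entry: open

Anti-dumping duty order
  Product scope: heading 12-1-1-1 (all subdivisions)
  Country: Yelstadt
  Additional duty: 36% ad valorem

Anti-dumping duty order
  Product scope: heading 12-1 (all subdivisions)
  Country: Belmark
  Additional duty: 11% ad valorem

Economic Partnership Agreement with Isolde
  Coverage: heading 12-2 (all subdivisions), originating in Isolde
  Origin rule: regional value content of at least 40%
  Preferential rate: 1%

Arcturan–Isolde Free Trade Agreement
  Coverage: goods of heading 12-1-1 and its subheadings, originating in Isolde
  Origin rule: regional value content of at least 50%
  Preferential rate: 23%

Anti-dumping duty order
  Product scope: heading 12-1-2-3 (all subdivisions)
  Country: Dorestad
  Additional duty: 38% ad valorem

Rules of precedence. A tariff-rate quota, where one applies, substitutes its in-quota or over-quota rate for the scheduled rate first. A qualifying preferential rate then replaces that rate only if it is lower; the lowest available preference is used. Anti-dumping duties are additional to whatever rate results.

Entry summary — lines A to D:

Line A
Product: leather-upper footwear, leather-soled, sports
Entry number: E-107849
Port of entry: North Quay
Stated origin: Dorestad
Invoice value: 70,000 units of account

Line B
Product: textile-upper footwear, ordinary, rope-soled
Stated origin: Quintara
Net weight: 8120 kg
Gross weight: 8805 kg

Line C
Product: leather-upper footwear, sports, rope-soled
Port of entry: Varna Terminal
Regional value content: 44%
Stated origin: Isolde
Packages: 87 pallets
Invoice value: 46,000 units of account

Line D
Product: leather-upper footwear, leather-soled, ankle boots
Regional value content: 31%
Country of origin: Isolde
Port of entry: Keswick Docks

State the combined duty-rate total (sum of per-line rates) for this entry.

54%

Line A: leather-upper → 12-2; leather-soled → 12-2-1; sports → 12-2-1-1. Scheduled 33%. No special measure applies. → 33%.
Line B: textile-upper → 12-1; rope-soled → 12-1-1; ordinary → 12-1-1-1. Scheduled 8%. No special measure applies. → 8%.
Line C: leather-upper → 12-2; rope-soled → 12-2-3; sports → 12-2-3-1. Scheduled 17%. Isolde agreement on 12-2: RVC ≥ 40% → 1% available; Isolde agreement on 12-1-1: 12-2-3-1 not covered; preferential 1%. → 1%.
Line D: leather-upper → 12-2; leather-soled → 12-2-1; ankle boots → 12-2-1-3. Scheduled 12%. Isolde agreement on 12-2: RVC < 40%; Isolde agreement on 12-1-1: 12-2-1-3 not covered. → 12%.
Sum: 33% + 8% + 1% + 12% = 54%.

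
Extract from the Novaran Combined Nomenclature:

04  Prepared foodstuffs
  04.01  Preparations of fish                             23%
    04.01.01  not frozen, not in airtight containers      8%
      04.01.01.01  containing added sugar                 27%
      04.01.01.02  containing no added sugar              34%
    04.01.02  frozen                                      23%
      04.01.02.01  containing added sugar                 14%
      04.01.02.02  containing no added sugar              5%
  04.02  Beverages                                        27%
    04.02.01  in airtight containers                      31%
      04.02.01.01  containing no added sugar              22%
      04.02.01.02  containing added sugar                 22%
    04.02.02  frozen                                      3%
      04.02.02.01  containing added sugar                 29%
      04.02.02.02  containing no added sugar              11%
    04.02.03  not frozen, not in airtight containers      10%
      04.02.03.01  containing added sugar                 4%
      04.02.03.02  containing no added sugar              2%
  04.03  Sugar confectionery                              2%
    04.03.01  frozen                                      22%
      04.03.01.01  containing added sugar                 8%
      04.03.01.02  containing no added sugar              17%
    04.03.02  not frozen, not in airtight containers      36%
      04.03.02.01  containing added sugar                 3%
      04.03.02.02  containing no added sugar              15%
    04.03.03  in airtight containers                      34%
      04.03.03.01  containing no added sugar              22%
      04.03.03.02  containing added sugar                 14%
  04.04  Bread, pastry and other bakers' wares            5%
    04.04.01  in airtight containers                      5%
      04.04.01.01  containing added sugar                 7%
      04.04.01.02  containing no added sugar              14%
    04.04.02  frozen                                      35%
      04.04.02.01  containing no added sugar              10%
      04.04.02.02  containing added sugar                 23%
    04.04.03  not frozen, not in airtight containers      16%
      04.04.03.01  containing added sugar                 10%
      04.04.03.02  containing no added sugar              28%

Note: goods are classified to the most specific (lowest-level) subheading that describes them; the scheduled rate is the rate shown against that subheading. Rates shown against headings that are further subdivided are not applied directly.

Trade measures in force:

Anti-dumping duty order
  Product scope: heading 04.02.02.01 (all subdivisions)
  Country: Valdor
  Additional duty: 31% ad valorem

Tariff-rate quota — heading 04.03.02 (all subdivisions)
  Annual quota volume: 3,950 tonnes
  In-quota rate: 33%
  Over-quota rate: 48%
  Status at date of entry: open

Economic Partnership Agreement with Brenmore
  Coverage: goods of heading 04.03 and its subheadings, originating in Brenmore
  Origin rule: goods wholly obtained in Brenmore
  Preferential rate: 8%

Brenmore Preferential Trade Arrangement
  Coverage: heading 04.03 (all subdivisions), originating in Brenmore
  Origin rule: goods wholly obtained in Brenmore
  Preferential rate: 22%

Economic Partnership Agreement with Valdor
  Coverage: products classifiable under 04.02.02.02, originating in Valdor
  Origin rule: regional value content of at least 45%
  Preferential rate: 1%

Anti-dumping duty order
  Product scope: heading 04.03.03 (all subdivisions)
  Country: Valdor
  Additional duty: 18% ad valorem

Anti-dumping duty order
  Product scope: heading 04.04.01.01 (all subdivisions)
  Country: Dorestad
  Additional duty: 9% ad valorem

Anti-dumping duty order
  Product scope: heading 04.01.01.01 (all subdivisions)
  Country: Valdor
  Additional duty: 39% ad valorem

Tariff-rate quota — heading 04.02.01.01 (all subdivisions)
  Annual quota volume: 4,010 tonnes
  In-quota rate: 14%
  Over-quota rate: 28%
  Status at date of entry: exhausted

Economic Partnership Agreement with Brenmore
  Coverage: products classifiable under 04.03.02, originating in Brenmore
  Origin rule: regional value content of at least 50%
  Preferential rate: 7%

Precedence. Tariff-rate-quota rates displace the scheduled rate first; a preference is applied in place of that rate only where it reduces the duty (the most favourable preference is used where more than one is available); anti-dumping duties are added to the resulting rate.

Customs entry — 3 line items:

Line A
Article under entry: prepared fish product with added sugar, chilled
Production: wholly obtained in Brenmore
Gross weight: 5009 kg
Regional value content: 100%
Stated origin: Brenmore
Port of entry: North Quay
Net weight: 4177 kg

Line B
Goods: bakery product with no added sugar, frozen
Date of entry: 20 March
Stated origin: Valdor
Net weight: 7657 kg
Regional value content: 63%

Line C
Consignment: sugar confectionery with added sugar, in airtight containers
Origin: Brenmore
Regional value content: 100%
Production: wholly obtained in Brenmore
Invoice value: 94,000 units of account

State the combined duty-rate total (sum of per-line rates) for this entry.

45%

Line A: prepared fish product → 04.01; chilled → 04.01.01; with added sugar → 04.01.01.01. Scheduled 27%. Brenmore agreement on 04.03: 04.01.01.01 not covered; Brenmore agreement on 04.03: 04.01.01.01 not covered; Brenmore agreement on 04.03.02: 04.01.01.01 not covered. → 27%.
Line B: bakery product → 04.04; frozen → 04.04.02; with no added sugar → 04.04.02.01. Scheduled 10%. Valdor agreement on 04.02.02.02: 04.04.02.01 not covered. → 10%.
Line C: sugar confectionery → 04.03; in airtight containers → 04.03.03; with added sugar → 04.03.03.02. Scheduled 14%. Brenmore agreement on 04.03: wholly obtained → 8% available; Brenmore agreement on 04.03: wholly obtained → 22% available; Brenmore agreement on 04.03.02: 04.03.03.02 not covered; preferential 8%. → 8%.
Sum: 27% + 10% + 8% = 45%.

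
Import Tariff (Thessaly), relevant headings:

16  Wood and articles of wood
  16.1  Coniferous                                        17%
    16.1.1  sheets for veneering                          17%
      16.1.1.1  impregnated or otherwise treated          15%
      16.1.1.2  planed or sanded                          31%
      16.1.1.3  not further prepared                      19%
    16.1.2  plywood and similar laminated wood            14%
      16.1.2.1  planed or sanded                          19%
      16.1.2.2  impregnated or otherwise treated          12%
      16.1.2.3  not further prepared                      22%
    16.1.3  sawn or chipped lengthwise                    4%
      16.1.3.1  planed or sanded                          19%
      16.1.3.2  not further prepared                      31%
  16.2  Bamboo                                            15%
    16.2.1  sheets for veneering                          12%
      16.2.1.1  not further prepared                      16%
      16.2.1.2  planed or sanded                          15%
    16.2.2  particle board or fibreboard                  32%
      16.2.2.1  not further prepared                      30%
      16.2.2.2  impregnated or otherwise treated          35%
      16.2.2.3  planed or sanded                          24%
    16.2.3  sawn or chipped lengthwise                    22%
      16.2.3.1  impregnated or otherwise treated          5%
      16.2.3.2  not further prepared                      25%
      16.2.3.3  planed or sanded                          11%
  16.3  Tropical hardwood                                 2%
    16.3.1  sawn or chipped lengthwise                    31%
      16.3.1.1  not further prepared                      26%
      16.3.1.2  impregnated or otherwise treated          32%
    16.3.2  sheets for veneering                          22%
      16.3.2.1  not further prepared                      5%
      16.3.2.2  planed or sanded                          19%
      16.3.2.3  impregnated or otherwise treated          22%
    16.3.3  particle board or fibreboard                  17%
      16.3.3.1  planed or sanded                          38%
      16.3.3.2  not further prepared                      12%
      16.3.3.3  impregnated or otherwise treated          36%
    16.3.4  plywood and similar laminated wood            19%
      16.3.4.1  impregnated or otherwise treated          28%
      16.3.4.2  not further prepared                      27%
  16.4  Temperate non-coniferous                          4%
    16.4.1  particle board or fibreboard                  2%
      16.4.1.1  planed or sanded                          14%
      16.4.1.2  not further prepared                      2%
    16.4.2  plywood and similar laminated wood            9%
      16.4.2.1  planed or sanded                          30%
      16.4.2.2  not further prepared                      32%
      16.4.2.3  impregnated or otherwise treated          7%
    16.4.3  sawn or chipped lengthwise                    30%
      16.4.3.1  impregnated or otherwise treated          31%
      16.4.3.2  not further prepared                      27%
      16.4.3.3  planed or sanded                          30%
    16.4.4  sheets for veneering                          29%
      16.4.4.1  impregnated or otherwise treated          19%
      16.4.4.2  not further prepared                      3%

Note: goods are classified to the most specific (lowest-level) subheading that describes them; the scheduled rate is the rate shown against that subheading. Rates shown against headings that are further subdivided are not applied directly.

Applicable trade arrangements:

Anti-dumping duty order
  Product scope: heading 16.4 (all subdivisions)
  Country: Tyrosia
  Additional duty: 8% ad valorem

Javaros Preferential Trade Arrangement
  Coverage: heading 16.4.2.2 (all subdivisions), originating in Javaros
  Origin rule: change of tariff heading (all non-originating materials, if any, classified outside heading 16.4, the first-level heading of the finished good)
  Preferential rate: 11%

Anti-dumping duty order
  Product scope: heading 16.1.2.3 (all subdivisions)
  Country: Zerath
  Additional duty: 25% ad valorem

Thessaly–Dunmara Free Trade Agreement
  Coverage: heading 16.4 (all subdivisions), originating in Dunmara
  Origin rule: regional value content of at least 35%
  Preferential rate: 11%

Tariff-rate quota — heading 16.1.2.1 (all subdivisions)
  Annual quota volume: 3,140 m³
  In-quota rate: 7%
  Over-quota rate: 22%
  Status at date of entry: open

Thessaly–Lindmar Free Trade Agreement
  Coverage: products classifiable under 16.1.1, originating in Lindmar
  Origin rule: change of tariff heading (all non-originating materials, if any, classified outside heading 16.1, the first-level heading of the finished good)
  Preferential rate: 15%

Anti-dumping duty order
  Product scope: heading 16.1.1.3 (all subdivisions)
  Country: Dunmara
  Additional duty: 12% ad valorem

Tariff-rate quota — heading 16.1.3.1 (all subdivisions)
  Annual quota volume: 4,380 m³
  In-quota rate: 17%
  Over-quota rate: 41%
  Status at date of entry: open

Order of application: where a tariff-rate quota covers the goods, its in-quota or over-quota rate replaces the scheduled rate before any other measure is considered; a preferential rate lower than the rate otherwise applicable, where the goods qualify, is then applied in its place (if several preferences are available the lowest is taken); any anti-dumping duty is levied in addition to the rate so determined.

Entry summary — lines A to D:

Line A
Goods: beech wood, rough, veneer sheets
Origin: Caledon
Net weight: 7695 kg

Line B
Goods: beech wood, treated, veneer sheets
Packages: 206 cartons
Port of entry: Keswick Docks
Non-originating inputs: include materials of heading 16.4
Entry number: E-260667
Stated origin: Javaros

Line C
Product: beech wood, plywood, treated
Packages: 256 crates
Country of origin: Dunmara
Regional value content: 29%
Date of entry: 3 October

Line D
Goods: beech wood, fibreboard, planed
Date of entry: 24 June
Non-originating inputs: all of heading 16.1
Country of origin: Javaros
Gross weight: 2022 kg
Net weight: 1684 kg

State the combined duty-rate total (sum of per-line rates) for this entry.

Line A: beech → 16.4; veneer sheets → 16.4.4; rough → 16.4.4.2. Scheduled 3%. No special measure applies. → 3%.
Line B: beech → 16.4; veneer sheets → 16.4.4; treated → 16.4.4.1. Scheduled 19%. Javaros agreement on 16.4.2.2: 16.4.4.1 not covered. → 19%.
Line C: beech → 16.4; plywood → 16.4.2; treated → 16.4.2.3. Scheduled 7%. Dunmara agreement on 16.4: RVC < 35%. → 7%.
Line D: beech → 16.4; fibreboard → 16.4.1; planed → 16.4.1.1. Scheduled 14%. Javaros agreement on 16.4.2.2: 16.4.1.1 not covered. → 14%.
Sum: 3% + 19% + 7% + 14% = 43%.

43%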